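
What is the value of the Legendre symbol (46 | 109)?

1

Pull out 2: since 109 ≡ 5 (mod 8), (2/109) = -1.
Reciprocity: 23 ≡ 3 and 109 ≡ 1 (mod 4), so (23/109) = +(109/23).
Reduce top mod 23: now compute (17/23).
Reciprocity: 17 ≡ 1 and 23 ≡ 3 (mod 4), so (17/23) = +(23/17).
Reduce top mod 17: now compute (6/17).
Pull out 2: since 17 ≡ 1 (mod 8), (2/17) = +1.
Reciprocity: 3 ≡ 3 and 17 ≡ 1 (mod 4), so (3/17) = +(17/3).
Reduce top mod 3: now compute (2/3).
Pull out 2: since 3 ≡ 3 (mod 8), (2/3) = -1.
Reached (1/3) = 1. Collecting the sign flips along the way, the symbol is +1.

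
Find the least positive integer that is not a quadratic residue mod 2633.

(2/2633) = +1, so 2 is a residue.
(3/2633) = −1, so 3 is the smallest positive non-residue mod 2633.

3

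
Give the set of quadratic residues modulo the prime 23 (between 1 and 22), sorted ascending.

Square k = 1,…,11 (k and 23−k give the same square):
1²=1, 2²=4, 3²=9, 4²=16, 5²≡2, 6²≡13, 7²≡3, 8²≡18, 9²≡12, 10²≡8, 11²≡6 (mod 23).
So the quadratic residues mod 23 are {1, 2, 3, 4, 6, 8, 9, 12, 13, 16, 18}.

1,2,3,4,6,8,9,12,13,16,18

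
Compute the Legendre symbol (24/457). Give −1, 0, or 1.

Pull out 2^3: since 457 ≡ 1 (mod 8), (2/457) = +1, so (2/457)^3 = +1.
Reciprocity: 3 ≡ 3 and 457 ≡ 1 (mod 4), so (3/457) = +(457/3).
Reduce top mod 3: now compute (1/3).
Reached (1/3) = 1. Collecting the sign flips along the way, the symbol is +1.

1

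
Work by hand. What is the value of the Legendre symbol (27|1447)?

Reciprocity: 27 ≡ 3 and 1447 ≡ 3 (mod 4), so (27/1447) = −(1447/27).
Reduce top mod 27: now compute (16/27).
Pull out 2^4: since 27 ≡ 3 (mod 8), (2/27) = -1, so (2/27)^4 = +1.
Reached (1/27) = 1. Collecting the sign flips along the way, the symbol is -1.

-1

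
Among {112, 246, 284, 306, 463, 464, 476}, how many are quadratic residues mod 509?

(112/509) = -1 → non-residue.
(246/509) = -1 → non-residue.
(284/509) = +1 → QR.
(306/509) = -1 → non-residue.
(463/509) = -1 → non-residue.
(464/509) = +1 → QR.
(476/509) = -1 → non-residue.
Total quadratic residues among the 7: 2.

2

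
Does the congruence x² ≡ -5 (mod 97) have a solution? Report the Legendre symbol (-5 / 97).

Euler's criterion: (-5/97) ≡ 92^48 (mod 97).
92^2 ≡ 25 (mod 97)
92^4 ≡ 43 (mod 97)
92^8 ≡ 6 (mod 97)
92^16 ≡ 36 (mod 97)
92^32 ≡ 35 (mod 97)
92^48 = 92^(32+16) ≡ 96 (mod 97).
Result is 96 ≡ −1, so (-5/97) = −1.

-1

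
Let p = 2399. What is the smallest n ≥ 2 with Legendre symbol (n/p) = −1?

11

(2/2399) = +1, so 2 is a residue.
(3/2399) = +1, so 3 is a residue.
(4/2399) = +1, so 4 is a residue.
(5/2399) = +1, so 5 is a residue.
(6/2399) = +1, so 6 is a residue.
(7/2399) = +1, so 7 is a residue.
(8/2399) = +1, so 8 is a residue.
(9/2399) = +1, so 9 is a residue.
(10/2399) = +1, so 10 is a residue.
(11/2399) = −1, so 11 is the smallest positive non-residue mod 2399.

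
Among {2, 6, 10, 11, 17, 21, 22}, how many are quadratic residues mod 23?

2

(2/23) = +1 → QR.
(6/23) = +1 → QR.
(10/23) = -1 → non-residue.
(11/23) = -1 → non-residue.
(17/23) = -1 → non-residue.
(21/23) = -1 → non-residue.
(22/23) = -1 → non-residue.
Total quadratic residues among the 7: 2.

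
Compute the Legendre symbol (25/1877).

1

Reciprocity: 25 ≡ 1 and 1877 ≡ 1 (mod 4), so (25/1877) = +(1877/25).
Reduce top mod 25: now compute (2/25).
Pull out 2: since 25 ≡ 1 (mod 8), (2/25) = +1.
Reached (1/25) = 1. Collecting the sign flips along the way, the symbol is +1.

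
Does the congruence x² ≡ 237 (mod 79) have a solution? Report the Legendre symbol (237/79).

0

First reduce: 237 ≡ 0 (mod 79).
Top reduces to 0: gcd > 1, so the symbol is 0.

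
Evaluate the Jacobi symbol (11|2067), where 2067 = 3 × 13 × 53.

1

Reciprocity: 11 ≡ 3 and 2067 ≡ 3 (mod 4), so (11/2067) = −(2067/11).
Reduce top mod 11: now compute (10/11).
Pull out 2: since 11 ≡ 3 (mod 8), (2/11) = -1.
Reciprocity: 5 ≡ 1 and 11 ≡ 3 (mod 4), so (5/11) = +(11/5).
Reduce top mod 5: now compute (1/5).
Reached (1/5) = 1. Collecting the sign flips along the way, the symbol is +1.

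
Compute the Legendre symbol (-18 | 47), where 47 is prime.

-1

First reduce: -18 ≡ 29 (mod 47).
Reciprocity: 29 ≡ 1 and 47 ≡ 3 (mod 4), so (29/47) = +(47/29).
Reduce top mod 29: now compute (18/29).
Pull out 2: since 29 ≡ 5 (mod 8), (2/29) = -1.
Reciprocity: 9 ≡ 1 and 29 ≡ 1 (mod 4), so (9/29) = +(29/9).
Reduce top mod 9: now compute (2/9).
Pull out 2: since 9 ≡ 1 (mod 8), (2/9) = +1.
Reached (1/9) = 1. Collecting the sign flips along the way, the symbol is -1.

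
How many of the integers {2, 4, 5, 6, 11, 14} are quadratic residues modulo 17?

2

(2/17) = +1 → QR.
(4/17) = +1 → QR.
(5/17) = -1 → non-residue.
(6/17) = -1 → non-residue.
(11/17) = -1 → non-residue.
(14/17) = -1 → non-residue.
Total quadratic residues among the 6: 2.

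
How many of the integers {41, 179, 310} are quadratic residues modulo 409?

(41/409) = +1 → QR.
(179/409) = +1 → QR.
(310/409) = -1 → non-residue.
Total quadratic residues among the 3: 2.

2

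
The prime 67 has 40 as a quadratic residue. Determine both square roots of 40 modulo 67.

24, 43

Since 67 ≡ 3 (mod 4), a square root of 40 is 40^((67+1)/4) = 40^17 mod 67.
Repeated squaring: 40^2≡59, 40^4≡64, 40^8≡9, 40^16≡14 (mod 67).
40^17 = 40^(16+1) ≡ 24 (mod 67).
Check: 24² = 576 ≡ 40 (mod 67). The two roots are 24 and 43.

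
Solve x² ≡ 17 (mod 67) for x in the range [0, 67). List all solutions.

33, 34

Since 67 ≡ 3 (mod 4), a square root of 17 is 17^((67+1)/4) = 17^17 mod 67.
Repeated squaring: 17^2≡21, 17^4≡39, 17^8≡47, 17^16≡65 (mod 67).
17^17 = 17^(16+1) ≡ 33 (mod 67).
Check: 33² = 1089 ≡ 17 (mod 67). The two roots are 33 and 34.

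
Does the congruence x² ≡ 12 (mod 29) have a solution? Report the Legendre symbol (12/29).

Euler's criterion: (12/29) ≡ 12^14 (mod 29).
12^2 ≡ 28 (mod 29)
12^4 ≡ 1 (mod 29)
12^8 ≡ 1 (mod 29)
12^14 = 12^(8+4+2) ≡ 28 (mod 29).
Result is 28 ≡ −1, so (12/29) = −1.

-1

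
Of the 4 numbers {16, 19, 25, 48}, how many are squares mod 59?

4

(16/59) = +1 → QR.
(19/59) = +1 → QR.
(25/59) = +1 → QR.
(48/59) = +1 → QR.
Total quadratic residues among the 4: 4.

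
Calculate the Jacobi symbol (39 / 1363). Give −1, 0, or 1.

1

Reciprocity: 39 ≡ 3 and 1363 ≡ 3 (mod 4), so (39/1363) = −(1363/39).
Reduce top mod 39: now compute (37/39).
Reciprocity: 37 ≡ 1 and 39 ≡ 3 (mod 4), so (37/39) = +(39/37).
Reduce top mod 37: now compute (2/37).
Pull out 2: since 37 ≡ 5 (mod 8), (2/37) = -1.
Reached (1/37) = 1. Collecting the sign flips along the way, the symbol is +1.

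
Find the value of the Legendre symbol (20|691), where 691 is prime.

1

Pull out 2^2: since 691 ≡ 3 (mod 8), (2/691) = -1, so (2/691)^2 = +1.
Reciprocity: 5 ≡ 1 and 691 ≡ 3 (mod 4), so (5/691) = +(691/5).
Reduce top mod 5: now compute (1/5).
Reached (1/5) = 1. Collecting the sign flips along the way, the symbol is +1.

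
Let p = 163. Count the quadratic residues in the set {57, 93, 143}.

3

(57/163) = +1 → QR.
(93/163) = +1 → QR.
(143/163) = +1 → QR.
Total quadratic residues among the 3: 3.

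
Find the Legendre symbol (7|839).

1

Euler's criterion: (7/839) ≡ 7^419 (mod 839).
7^2 ≡ 49 (mod 839)
7^4 ≡ 723 (mod 839)
7^8 ≡ 32 (mod 839)
7^16 ≡ 185 (mod 839)
7^32 ≡ 665 (mod 839)
7^64 ≡ 72 (mod 839)
7^128 ≡ 150 (mod 839)
7^256 ≡ 686 (mod 839)
7^419 = 7^(256+128+32+2+1) ≡ 1 (mod 839).
Result is 1, so (7/839) = 1.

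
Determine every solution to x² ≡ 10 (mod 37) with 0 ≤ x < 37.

37 ≡ 1 (mod 4), so we find a root by search.
Trying successive values, 11² = 121 ≡ 10 (mod 37). The other root is 37 − 11 = 26.

11, 26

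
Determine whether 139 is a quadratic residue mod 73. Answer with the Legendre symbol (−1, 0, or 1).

-1

First reduce: 139 ≡ 66 (mod 73).
Pull out 2: since 73 ≡ 1 (mod 8), (2/73) = +1.
Reciprocity: 33 ≡ 1 and 73 ≡ 1 (mod 4), so (33/73) = +(73/33).
Reduce top mod 33: now compute (7/33).
Reciprocity: 7 ≡ 3 and 33 ≡ 1 (mod 4), so (7/33) = +(33/7).
Reduce top mod 7: now compute (5/7).
Reciprocity: 5 ≡ 1 and 7 ≡ 3 (mod 4), so (5/7) = +(7/5).
Reduce top mod 5: now compute (2/5).
Pull out 2: since 5 ≡ 5 (mod 8), (2/5) = -1.
Reached (1/5) = 1. Collecting the sign flips along the way, the symbol is -1.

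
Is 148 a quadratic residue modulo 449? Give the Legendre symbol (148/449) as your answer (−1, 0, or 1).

Euler's criterion: (148/449) ≡ 148^224 (mod 449).
148^2 ≡ 352 (mod 449)
148^4 ≡ 429 (mod 449)
148^8 ≡ 400 (mod 449)
148^16 ≡ 156 (mod 449)
148^32 ≡ 90 (mod 449)
148^64 ≡ 18 (mod 449)
148^128 ≡ 324 (mod 449)
148^224 = 148^(128+64+32) ≡ 448 (mod 449).
Result is 448 ≡ −1, so (148/449) = −1.

-1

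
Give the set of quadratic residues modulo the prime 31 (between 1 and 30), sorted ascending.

1 2 4 5 7 8 9 10 14 16 18 19 20 25 28

Square k = 1,…,15 (k and 31−k give the same square):
1²=1, 2²=4, 3²=9, 4²=16, 5²=25, 6²≡5, 7²≡18, 8²≡2, 9²≡19, 10²≡7, 11²≡28, 12²≡20, 13²≡14, 14²≡10, 15²≡8 (mod 31).
So the quadratic residues mod 31 are {1, 2, 4, 5, 7, 8, 9, 10, 14, 16, 18, 19, 20, 25, 28}.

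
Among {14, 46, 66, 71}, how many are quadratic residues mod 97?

1

(14/97) = -1 → non-residue.
(46/97) = -1 → non-residue.
(66/97) = +1 → QR.
(71/97) = -1 → non-residue.
Total quadratic residues among the 4: 1.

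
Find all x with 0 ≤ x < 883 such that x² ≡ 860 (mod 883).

Since 883 ≡ 3 (mod 4), a square root of 860 is 860^((883+1)/4) = 860^221 mod 883.
Repeated squaring: 860^2≡529, 860^4≡813, 860^8≡485, 860^16≡347, 860^32≡321, 860^64≡613, 860^128≡494 (mod 883).
860^221 = 860^(128+64+16+8+4+1) ≡ 303 (mod 883).
Check: 303² = 91809 ≡ 860 (mod 883). The two roots are 303 and 580.

303, 580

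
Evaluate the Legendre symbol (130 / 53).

1

First reduce: 130 ≡ 24 (mod 53).
Pull out 2^3: since 53 ≡ 5 (mod 8), (2/53) = -1, so (2/53)^3 = -1.
Reciprocity: 3 ≡ 3 and 53 ≡ 1 (mod 4), so (3/53) = +(53/3).
Reduce top mod 3: now compute (2/3).
Pull out 2: since 3 ≡ 3 (mod 8), (2/3) = -1.
Reached (1/3) = 1. Collecting the sign flips along the way, the symbol is +1.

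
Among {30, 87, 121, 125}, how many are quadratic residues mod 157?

2

(30/157) = +1 → QR.
(87/157) = -1 → non-residue.
(121/157) = +1 → QR.
(125/157) = -1 → non-residue.
Total quadratic residues among the 4: 2.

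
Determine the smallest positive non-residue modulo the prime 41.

3

(2/41) = +1, so 2 is a residue.
(3/41) = −1, so 3 is the smallest positive non-residue mod 41.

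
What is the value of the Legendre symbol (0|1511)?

Top reduces to 0: gcd > 1, so the symbol is 0.

0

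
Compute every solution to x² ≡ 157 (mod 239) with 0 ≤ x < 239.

55, 184

Since 239 ≡ 3 (mod 4), a square root of 157 is 157^((239+1)/4) = 157^60 mod 239.
Repeated squaring: 157^2≡32, 157^4≡68, 157^8≡83, 157^16≡197, 157^32≡91 (mod 239).
157^60 = 157^(32+16+8+4) ≡ 55 (mod 239).
Check: 55² = 3025 ≡ 157 (mod 239). The two roots are 55 and 184.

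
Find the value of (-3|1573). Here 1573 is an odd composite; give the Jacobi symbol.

1

First reduce: -3 ≡ 1570 (mod 1573).
Pull out 2: since 1573 ≡ 5 (mod 8), (2/1573) = -1.
Reciprocity: 785 ≡ 1 and 1573 ≡ 1 (mod 4), so (785/1573) = +(1573/785).
Reduce top mod 785: now compute (3/785).
Reciprocity: 3 ≡ 3 and 785 ≡ 1 (mod 4), so (3/785) = +(785/3).
Reduce top mod 3: now compute (2/3).
Pull out 2: since 3 ≡ 3 (mod 8), (2/3) = -1.
Reached (1/3) = 1. Collecting the sign flips along the way, the symbol is +1.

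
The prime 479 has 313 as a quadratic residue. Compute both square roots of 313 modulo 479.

68, 411

Since 479 ≡ 3 (mod 4), a square root of 313 is 313^((479+1)/4) = 313^120 mod 479.
Repeated squaring: 313^2≡253, 313^4≡302, 313^8≡194, 313^16≡274, 313^32≡352, 313^64≡322 (mod 479).
313^120 = 313^(64+32+16+8) ≡ 411 (mod 479).
Check: 411² = 168921 ≡ 313 (mod 479). The two roots are 68 and 411.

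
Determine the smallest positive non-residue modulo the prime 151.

3

(2/151) = +1, so 2 is a residue.
(3/151) = −1, so 3 is the smallest positive non-residue mod 151.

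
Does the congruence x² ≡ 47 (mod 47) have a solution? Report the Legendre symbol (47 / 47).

0

First reduce: 47 ≡ 0 (mod 47).
Top reduces to 0: gcd > 1, so the symbol is 0.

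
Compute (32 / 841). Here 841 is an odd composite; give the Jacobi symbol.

Pull out 2^5: since 841 ≡ 1 (mod 8), (2/841) = +1, so (2/841)^5 = +1.
Reached (1/841) = 1. Collecting the sign flips along the way, the symbol is +1.

1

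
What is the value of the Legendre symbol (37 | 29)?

-1

First reduce: 37 ≡ 8 (mod 29).
Pull out 2^3: since 29 ≡ 5 (mod 8), (2/29) = -1, so (2/29)^3 = -1.
Reached (1/29) = 1. Collecting the sign flips along the way, the symbol is -1.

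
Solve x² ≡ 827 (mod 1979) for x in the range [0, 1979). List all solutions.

Since 1979 ≡ 3 (mod 4), a square root of 827 is 827^((1979+1)/4) = 827^495 mod 1979.
Repeated squaring: 827^2≡1174, 827^4≡892, 827^8≡106, 827^16≡1341, 827^32≡1349, 827^64≡1100, 827^128≡831, 827^256≡1869 (mod 1979).
827^495 = 827^(256+128+64+32+8+4+2+1) ≡ 924 (mod 1979).
Check: 924² = 853776 ≡ 827 (mod 1979). The two roots are 924 and 1055.

924, 1055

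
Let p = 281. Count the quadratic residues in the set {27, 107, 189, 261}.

1

(27/281) = -1 → non-residue.
(107/281) = -1 → non-residue.
(189/281) = -1 → non-residue.
(261/281) = +1 → QR.
Total quadratic residues among the 4: 1.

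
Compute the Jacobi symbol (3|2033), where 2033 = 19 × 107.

Reciprocity: 3 ≡ 3 and 2033 ≡ 1 (mod 4), so (3/2033) = +(2033/3).
Reduce top mod 3: now compute (2/3).
Pull out 2: since 3 ≡ 3 (mod 8), (2/3) = -1.
Reached (1/3) = 1. Collecting the sign flips along the way, the symbol is -1.

-1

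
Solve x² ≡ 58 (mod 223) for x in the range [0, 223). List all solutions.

Since 223 ≡ 3 (mod 4), a square root of 58 is 58^((223+1)/4) = 58^56 mod 223.
Repeated squaring: 58^2≡19, 58^4≡138, 58^8≡89, 58^16≡116, 58^32≡76 (mod 223).
58^56 = 58^(32+16+8) ≡ 110 (mod 223).
Check: 110² = 12100 ≡ 58 (mod 223). The two roots are 110 and 113.

110, 113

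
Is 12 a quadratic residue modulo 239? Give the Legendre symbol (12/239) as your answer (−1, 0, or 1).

Pull out 2^2: since 239 ≡ 7 (mod 8), (2/239) = +1, so (2/239)^2 = +1.
Reciprocity: 3 ≡ 3 and 239 ≡ 3 (mod 4), so (3/239) = −(239/3).
Reduce top mod 3: now compute (2/3).
Pull out 2: since 3 ≡ 3 (mod 8), (2/3) = -1.
Reached (1/3) = 1. Collecting the sign flips along the way, the symbol is +1.

1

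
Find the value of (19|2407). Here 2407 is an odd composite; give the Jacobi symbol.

1

Reciprocity: 19 ≡ 3 and 2407 ≡ 3 (mod 4), so (19/2407) = −(2407/19).
Reduce top mod 19: now compute (13/19).
Reciprocity: 13 ≡ 1 and 19 ≡ 3 (mod 4), so (13/19) = +(19/13).
Reduce top mod 13: now compute (6/13).
Pull out 2: since 13 ≡ 5 (mod 8), (2/13) = -1.
Reciprocity: 3 ≡ 3 and 13 ≡ 1 (mod 4), so (3/13) = +(13/3).
Reduce top mod 3: now compute (1/3).
Reached (1/3) = 1. Collecting the sign flips along the way, the symbol is +1.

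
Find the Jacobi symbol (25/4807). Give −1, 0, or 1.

Reciprocity: 25 ≡ 1 and 4807 ≡ 3 (mod 4), so (25/4807) = +(4807/25).
Reduce top mod 25: now compute (7/25).
Reciprocity: 7 ≡ 3 and 25 ≡ 1 (mod 4), so (7/25) = +(25/7).
Reduce top mod 7: now compute (4/7).
Pull out 2^2: since 7 ≡ 7 (mod 8), (2/7) = +1, so (2/7)^2 = +1.
Reached (1/7) = 1. Collecting the sign flips along the way, the symbol is +1.

1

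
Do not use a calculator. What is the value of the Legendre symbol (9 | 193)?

1

Euler's criterion: (9/193) ≡ 9^96 (mod 193).
9^2 ≡ 81 (mod 193)
9^4 ≡ 192 (mod 193)
9^8 ≡ 1 (mod 193)
9^16 ≡ 1 (mod 193)
9^32 ≡ 1 (mod 193)
9^64 ≡ 1 (mod 193)
9^96 = 9^(64+32) ≡ 1 (mod 193).
Result is 1, so (9/193) = 1.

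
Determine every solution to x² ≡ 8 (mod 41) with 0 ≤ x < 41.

41 ≡ 1 (mod 4), so we find a root by search.
Trying successive values, 7² = 49 ≡ 8 (mod 41). The other root is 41 − 7 = 34.

7, 34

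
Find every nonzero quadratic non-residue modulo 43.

Square k = 1,…,21 (k and 43−k give the same square):
1²=1, 2²=4, 3²=9, 4²=16, 5²=25, 6²=36, 7²≡6, 8²≡21, 9²≡38, 10²≡14, 11²≡35, 12²≡15, 13²≡40, 14²≡24, 15²≡10, 16²≡41, 17²≡31, 18²≡23, 19²≡17, 20²≡13, 21²≡11 (mod 43).
The residues are {1, 4, 6, 9, 10, 11, 13, 14, 15, 16, 17, 21, 23, 24, 25, 31, 35, 36, 38, 40, 41}; the non-residues are the remaining 21 nonzero classes.

2,3,5,7,8,12,18,19,20,22,26,27,28,29,30,32,33,34,37,39,42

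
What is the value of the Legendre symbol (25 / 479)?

1

Reciprocity: 25 ≡ 1 and 479 ≡ 3 (mod 4), so (25/479) = +(479/25).
Reduce top mod 25: now compute (4/25).
Pull out 2^2: since 25 ≡ 1 (mod 8), (2/25) = +1, so (2/25)^2 = +1.
Reached (1/25) = 1. Collecting the sign flips along the way, the symbol is +1.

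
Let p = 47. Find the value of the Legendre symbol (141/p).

0

First reduce: 141 ≡ 0 (mod 47).
Top reduces to 0: gcd > 1, so the symbol is 0.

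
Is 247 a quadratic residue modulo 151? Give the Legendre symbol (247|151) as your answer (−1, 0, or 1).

First reduce: 247 ≡ 96 (mod 151).
Pull out 2^5: since 151 ≡ 7 (mod 8), (2/151) = +1, so (2/151)^5 = +1.
Reciprocity: 3 ≡ 3 and 151 ≡ 3 (mod 4), so (3/151) = −(151/3).
Reduce top mod 3: now compute (1/3).
Reached (1/3) = 1. Collecting the sign flips along the way, the symbol is -1.

-1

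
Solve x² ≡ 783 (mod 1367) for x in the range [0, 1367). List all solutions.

338, 1029

Since 1367 ≡ 3 (mod 4), a square root of 783 is 783^((1367+1)/4) = 783^342 mod 1367.
Repeated squaring: 783^2≡673, 783^4≡452, 783^8≡621, 783^16≡147, 783^32≡1104, 783^64≡819, 783^128≡931, 783^256≡83 (mod 1367).
783^342 = 783^(256+64+16+4+2) ≡ 338 (mod 1367).
Check: 338² = 114244 ≡ 783 (mod 1367). The two roots are 338 and 1029.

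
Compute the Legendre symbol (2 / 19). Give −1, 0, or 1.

-1

Euler's criterion: (2/19) ≡ 2^9 (mod 19).
2^2 ≡ 4 (mod 19)
2^4 ≡ 16 (mod 19)
2^8 ≡ 9 (mod 19)
2^9 = 2^(8+1) ≡ 18 (mod 19).
Result is 18 ≡ −1, so (2/19) = −1.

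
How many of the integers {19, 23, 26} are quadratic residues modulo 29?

(19/29) = -1 → non-residue.
(23/29) = +1 → QR.
(26/29) = -1 → non-residue.
Total quadratic residues among the 3: 1.

1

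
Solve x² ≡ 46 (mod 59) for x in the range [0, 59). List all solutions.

Since 59 ≡ 3 (mod 4), a square root of 46 is 46^((59+1)/4) = 46^15 mod 59.
Repeated squaring: 46^2≡51, 46^4≡5, 46^8≡25 (mod 59).
46^15 = 46^(8+4+2+1) ≡ 20 (mod 59).
Check: 20² = 400 ≡ 46 (mod 59). The two roots are 20 and 39.

20, 39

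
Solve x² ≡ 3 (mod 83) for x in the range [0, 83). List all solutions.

13, 70

Since 83 ≡ 3 (mod 4), a square root of 3 is 3^((83+1)/4) = 3^21 mod 83.
Repeated squaring: 3^2≡9, 3^4≡81, 3^8≡4, 3^16≡16 (mod 83).
3^21 = 3^(16+4+1) ≡ 70 (mod 83).
Check: 70² = 4900 ≡ 3 (mod 83). The two roots are 13 and 70.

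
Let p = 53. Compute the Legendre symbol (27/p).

-1

Reciprocity: 27 ≡ 3 and 53 ≡ 1 (mod 4), so (27/53) = +(53/27).
Reduce top mod 27: now compute (26/27).
Pull out 2: since 27 ≡ 3 (mod 8), (2/27) = -1.
Reciprocity: 13 ≡ 1 and 27 ≡ 3 (mod 4), so (13/27) = +(27/13).
Reduce top mod 13: now compute (1/13).
Reached (1/13) = 1. Collecting the sign flips along the way, the symbol is -1.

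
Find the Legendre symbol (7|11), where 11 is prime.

-1

Reciprocity: 7 ≡ 3 and 11 ≡ 3 (mod 4), so (7/11) = −(11/7).
Reduce top mod 7: now compute (4/7).
Pull out 2^2: since 7 ≡ 7 (mod 8), (2/7) = +1, so (2/7)^2 = +1.
Reached (1/7) = 1. Collecting the sign flips along the way, the symbol is -1.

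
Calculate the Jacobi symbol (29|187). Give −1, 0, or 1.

1

Reciprocity: 29 ≡ 1 and 187 ≡ 3 (mod 4), so (29/187) = +(187/29).
Reduce top mod 29: now compute (13/29).
Reciprocity: 13 ≡ 1 and 29 ≡ 1 (mod 4), so (13/29) = +(29/13).
Reduce top mod 13: now compute (3/13).
Reciprocity: 3 ≡ 3 and 13 ≡ 1 (mod 4), so (3/13) = +(13/3).
Reduce top mod 3: now compute (1/3).
Reached (1/3) = 1. Collecting the sign flips along the way, the symbol is +1.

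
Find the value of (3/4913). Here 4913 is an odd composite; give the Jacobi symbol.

-1

Reciprocity: 3 ≡ 3 and 4913 ≡ 1 (mod 4), so (3/4913) = +(4913/3).
Reduce top mod 3: now compute (2/3).
Pull out 2: since 3 ≡ 3 (mod 8), (2/3) = -1.
Reached (1/3) = 1. Collecting the sign flips along the way, the symbol is -1.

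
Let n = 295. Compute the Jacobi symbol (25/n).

Reciprocity: 25 ≡ 1 and 295 ≡ 3 (mod 4), so (25/295) = +(295/25).
Reduce top mod 25: now compute (20/25).
Pull out 2^2: since 25 ≡ 1 (mod 8), (2/25) = +1, so (2/25)^2 = +1.
Reciprocity: 5 ≡ 1 and 25 ≡ 1 (mod 4), so (5/25) = +(25/5).
Reduce top mod 5: now compute (0/5).
Top reduces to 0: gcd > 1, so the symbol is 0.

0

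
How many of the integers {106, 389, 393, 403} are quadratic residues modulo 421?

2

(106/421) = +1 → QR.
(389/421) = -1 → non-residue.
(393/421) = +1 → QR.
(403/421) = -1 → non-residue.
Total quadratic residues among the 4: 2.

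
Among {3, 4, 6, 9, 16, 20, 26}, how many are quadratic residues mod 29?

(3/29) = -1 → non-residue.
(4/29) = +1 → QR.
(6/29) = +1 → QR.
(9/29) = +1 → QR.
(16/29) = +1 → QR.
(20/29) = +1 → QR.
(26/29) = -1 → non-residue.
Total quadratic residues among the 7: 5.

5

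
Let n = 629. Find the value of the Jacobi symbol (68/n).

0

Pull out 2^2: since 629 ≡ 5 (mod 8), (2/629) = -1, so (2/629)^2 = +1.
Reciprocity: 17 ≡ 1 and 629 ≡ 1 (mod 4), so (17/629) = +(629/17).
Reduce top mod 17: now compute (0/17).
Top reduces to 0: gcd > 1, so the symbol is 0.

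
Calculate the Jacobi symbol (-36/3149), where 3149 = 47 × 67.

First reduce: -36 ≡ 3113 (mod 3149).
Reciprocity: 3113 ≡ 1 and 3149 ≡ 1 (mod 4), so (3113/3149) = +(3149/3113).
Reduce top mod 3113: now compute (36/3113).
Pull out 2^2: since 3113 ≡ 1 (mod 8), (2/3113) = +1, so (2/3113)^2 = +1.
Reciprocity: 9 ≡ 1 and 3113 ≡ 1 (mod 4), so (9/3113) = +(3113/9).
Reduce top mod 9: now compute (8/9).
Pull out 2^3: since 9 ≡ 1 (mod 8), (2/9) = +1, so (2/9)^3 = +1.
Reached (1/9) = 1. Collecting the sign flips along the way, the symbol is +1.

1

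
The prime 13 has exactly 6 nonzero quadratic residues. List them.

Square k = 1,…,6 (k and 13−k give the same square):
1²=1, 2²=4, 3²=9, 4²≡3, 5²≡12, 6²≡10 (mod 13).
So the quadratic residues mod 13 are {1, 3, 4, 9, 10, 12}.

1, 3, 4, 9, 10, 12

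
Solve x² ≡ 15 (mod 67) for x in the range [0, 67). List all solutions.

Since 67 ≡ 3 (mod 4), a square root of 15 is 15^((67+1)/4) = 15^17 mod 67.
Repeated squaring: 15^2≡24, 15^4≡40, 15^8≡59, 15^16≡64 (mod 67).
15^17 = 15^(16+1) ≡ 22 (mod 67).
Check: 22² = 484 ≡ 15 (mod 67). The two roots are 22 and 45.

22, 45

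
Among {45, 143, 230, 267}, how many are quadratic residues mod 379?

(45/379) = +1 → QR.
(143/379) = +1 → QR.
(230/379) = -1 → non-residue.
(267/379) = +1 → QR.
Total quadratic residues among the 4: 3.

3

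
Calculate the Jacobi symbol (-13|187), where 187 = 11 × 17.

First reduce: -13 ≡ 174 (mod 187).
Pull out 2: since 187 ≡ 3 (mod 8), (2/187) = -1.
Reciprocity: 87 ≡ 3 and 187 ≡ 3 (mod 4), so (87/187) = −(187/87).
Reduce top mod 87: now compute (13/87).
Reciprocity: 13 ≡ 1 and 87 ≡ 3 (mod 4), so (13/87) = +(87/13).
Reduce top mod 13: now compute (9/13).
Reciprocity: 9 ≡ 1 and 13 ≡ 1 (mod 4), so (9/13) = +(13/9).
Reduce top mod 9: now compute (4/9).
Pull out 2^2: since 9 ≡ 1 (mod 8), (2/9) = +1, so (2/9)^2 = +1.
Reached (1/9) = 1. Collecting the sign flips along the way, the symbol is +1.

1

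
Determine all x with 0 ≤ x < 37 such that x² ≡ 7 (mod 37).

37 ≡ 1 (mod 4), so we find a root by search.
Trying successive values, 9² = 81 ≡ 7 (mod 37). The other root is 37 − 9 = 28.

9, 28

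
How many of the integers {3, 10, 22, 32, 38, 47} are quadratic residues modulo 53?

(3/53) = -1 → non-residue.
(10/53) = +1 → QR.
(22/53) = -1 → non-residue.
(32/53) = -1 → non-residue.
(38/53) = +1 → QR.
(47/53) = +1 → QR.
Total quadratic residues among the 6: 3.

3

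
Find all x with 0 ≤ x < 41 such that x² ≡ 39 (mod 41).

41 ≡ 1 (mod 4), so we find a root by search.
Trying successive values, 11² = 121 ≡ 39 (mod 41). The other root is 41 − 11 = 30.

11, 30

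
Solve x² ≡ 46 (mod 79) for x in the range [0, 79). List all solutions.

21, 58

Since 79 ≡ 3 (mod 4), a square root of 46 is 46^((79+1)/4) = 46^20 mod 79.
Repeated squaring: 46^2≡62, 46^4≡52, 46^8≡18, 46^16≡8 (mod 79).
46^20 = 46^(16+4) ≡ 21 (mod 79).
Check: 21² = 441 ≡ 46 (mod 79). The two roots are 21 and 58.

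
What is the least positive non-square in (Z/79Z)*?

3

(2/79) = +1, so 2 is a residue.
(3/79) = −1, so 3 is the smallest positive non-residue mod 79.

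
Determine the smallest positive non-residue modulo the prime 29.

2

(2/29) = −1, so 2 is the smallest positive non-residue mod 29.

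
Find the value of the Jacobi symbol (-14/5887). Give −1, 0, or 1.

First reduce: -14 ≡ 5873 (mod 5887).
Reciprocity: 5873 ≡ 1 and 5887 ≡ 3 (mod 4), so (5873/5887) = +(5887/5873).
Reduce top mod 5873: now compute (14/5873).
Pull out 2: since 5873 ≡ 1 (mod 8), (2/5873) = +1.
Reciprocity: 7 ≡ 3 and 5873 ≡ 1 (mod 4), so (7/5873) = +(5873/7).
Reduce top mod 7: now compute (0/7).
Top reduces to 0: gcd > 1, so the symbol is 0.

0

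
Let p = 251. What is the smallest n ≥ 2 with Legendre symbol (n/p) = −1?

2

(2/251) = −1, so 2 is the smallest positive non-residue mod 251.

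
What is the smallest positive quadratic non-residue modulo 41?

3

(2/41) = +1, so 2 is a residue.
(3/41) = −1, so 3 is the smallest positive non-residue mod 41.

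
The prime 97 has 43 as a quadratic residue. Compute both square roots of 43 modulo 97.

97 ≡ 1 (mod 4), so we find a root by search.
Trying successive values, 25² = 625 ≡ 43 (mod 97). The other root is 97 − 25 = 72.

25, 72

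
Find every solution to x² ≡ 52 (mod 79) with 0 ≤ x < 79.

Since 79 ≡ 3 (mod 4), a square root of 52 is 52^((79+1)/4) = 52^20 mod 79.
Repeated squaring: 52^2≡18, 52^4≡8, 52^8≡64, 52^16≡67 (mod 79).
52^20 = 52^(16+4) ≡ 62 (mod 79).
Check: 62² = 3844 ≡ 52 (mod 79). The two roots are 17 and 62.

17, 62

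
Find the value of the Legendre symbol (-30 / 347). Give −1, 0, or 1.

-1

First reduce: -30 ≡ 317 (mod 347).
Reciprocity: 317 ≡ 1 and 347 ≡ 3 (mod 4), so (317/347) = +(347/317).
Reduce top mod 317: now compute (30/317).
Pull out 2: since 317 ≡ 5 (mod 8), (2/317) = -1.
Reciprocity: 15 ≡ 3 and 317 ≡ 1 (mod 4), so (15/317) = +(317/15).
Reduce top mod 15: now compute (2/15).
Pull out 2: since 15 ≡ 7 (mod 8), (2/15) = +1.
Reached (1/15) = 1. Collecting the sign flips along the way, the symbol is -1.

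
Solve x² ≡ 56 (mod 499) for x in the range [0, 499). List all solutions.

Since 499 ≡ 3 (mod 4), a square root of 56 is 56^((499+1)/4) = 56^125 mod 499.
Repeated squaring: 56^2≡142, 56^4≡204, 56^8≡199, 56^16≡180, 56^32≡464, 56^64≡227 (mod 499).
56^125 = 56^(64+32+16+8+4+1) ≡ 183 (mod 499).
Check: 183² = 33489 ≡ 56 (mod 499). The two roots are 183 and 316.

183, 316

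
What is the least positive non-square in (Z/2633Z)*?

(2/2633) = +1, so 2 is a residue.
(3/2633) = −1, so 3 is the smallest positive non-residue mod 2633.

3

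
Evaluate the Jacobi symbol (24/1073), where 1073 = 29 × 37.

-1

Pull out 2^3: since 1073 ≡ 1 (mod 8), (2/1073) = +1, so (2/1073)^3 = +1.
Reciprocity: 3 ≡ 3 and 1073 ≡ 1 (mod 4), so (3/1073) = +(1073/3).
Reduce top mod 3: now compute (2/3).
Pull out 2: since 3 ≡ 3 (mod 8), (2/3) = -1.
Reached (1/3) = 1. Collecting the sign flips along the way, the symbol is -1.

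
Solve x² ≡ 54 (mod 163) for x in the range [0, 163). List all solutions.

Since 163 ≡ 3 (mod 4), a square root of 54 is 54^((163+1)/4) = 54^41 mod 163.
Repeated squaring: 54^2≡145, 54^4≡161, 54^8≡4, 54^16≡16, 54^32≡93 (mod 163).
54^41 = 54^(32+8+1) ≡ 39 (mod 163).
Check: 39² = 1521 ≡ 54 (mod 163). The two roots are 39 and 124.

39, 124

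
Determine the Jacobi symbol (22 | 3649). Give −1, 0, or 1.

Pull out 2: since 3649 ≡ 1 (mod 8), (2/3649) = +1.
Reciprocity: 11 ≡ 3 and 3649 ≡ 1 (mod 4), so (11/3649) = +(3649/11).
Reduce top mod 11: now compute (8/11).
Pull out 2^3: since 11 ≡ 3 (mod 8), (2/11) = -1, so (2/11)^3 = -1.
Reached (1/11) = 1. Collecting the sign flips along the way, the symbol is -1.

-1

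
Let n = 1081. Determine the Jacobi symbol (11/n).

Reciprocity: 11 ≡ 3 and 1081 ≡ 1 (mod 4), so (11/1081) = +(1081/11).
Reduce top mod 11: now compute (3/11).
Reciprocity: 3 ≡ 3 and 11 ≡ 3 (mod 4), so (3/11) = −(11/3).
Reduce top mod 3: now compute (2/3).
Pull out 2: since 3 ≡ 3 (mod 8), (2/3) = -1.
Reached (1/3) = 1. Collecting the sign flips along the way, the symbol is +1.

1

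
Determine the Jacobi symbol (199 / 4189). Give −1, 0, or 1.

Reciprocity: 199 ≡ 3 and 4189 ≡ 1 (mod 4), so (199/4189) = +(4189/199).
Reduce top mod 199: now compute (10/199).
Pull out 2: since 199 ≡ 7 (mod 8), (2/199) = +1.
Reciprocity: 5 ≡ 1 and 199 ≡ 3 (mod 4), so (5/199) = +(199/5).
Reduce top mod 5: now compute (4/5).
Pull out 2^2: since 5 ≡ 5 (mod 8), (2/5) = -1, so (2/5)^2 = +1.
Reached (1/5) = 1. Collecting the sign flips along the way, the symbol is +1.

1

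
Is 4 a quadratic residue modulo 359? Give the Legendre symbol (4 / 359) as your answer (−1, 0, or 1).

1

Euler's criterion: (4/359) ≡ 4^179 (mod 359).
4^2 ≡ 16 (mod 359)
4^4 ≡ 256 (mod 359)
4^8 ≡ 198 (mod 359)
4^16 ≡ 73 (mod 359)
4^32 ≡ 303 (mod 359)
4^64 ≡ 264 (mod 359)
4^128 ≡ 50 (mod 359)
4^179 = 4^(128+32+16+2+1) ≡ 1 (mod 359).
Result is 1, so (4/359) = 1.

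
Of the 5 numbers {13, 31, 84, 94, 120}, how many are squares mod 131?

3

(13/131) = +1 → QR.
(31/131) = -1 → non-residue.
(84/131) = +1 → QR.
(94/131) = +1 → QR.
(120/131) = -1 → non-residue.
Total quadratic residues among the 5: 3.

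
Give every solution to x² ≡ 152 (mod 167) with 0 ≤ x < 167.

73, 94

Since 167 ≡ 3 (mod 4), a square root of 152 is 152^((167+1)/4) = 152^42 mod 167.
Repeated squaring: 152^2≡58, 152^4≡24, 152^8≡75, 152^16≡114, 152^32≡137 (mod 167).
152^42 = 152^(32+8+2) ≡ 94 (mod 167).
Check: 94² = 8836 ≡ 152 (mod 167). The two roots are 73 and 94.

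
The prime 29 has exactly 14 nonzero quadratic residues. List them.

1 4 5 6 7 9 13 16 20 22 23 24 25 28

Square k = 1,…,14 (k and 29−k give the same square):
1²=1, 2²=4, 3²=9, 4²=16, 5²=25, 6²≡7, 7²≡20, 8²≡6, 9²≡23, 10²≡13, 11²≡5, 12²≡28, 13²≡24, 14²≡22 (mod 29).
So the quadratic residues mod 29 are {1, 4, 5, 6, 7, 9, 13, 16, 20, 22, 23, 24, 25, 28}.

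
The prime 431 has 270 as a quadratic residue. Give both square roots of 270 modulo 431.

113, 318

Since 431 ≡ 3 (mod 4), a square root of 270 is 270^((431+1)/4) = 270^108 mod 431.
Repeated squaring: 270^2≡61, 270^4≡273, 270^8≡397, 270^16≡294, 270^32≡236, 270^64≡97 (mod 431).
270^108 = 270^(64+32+8+4) ≡ 318 (mod 431).
Check: 318² = 101124 ≡ 270 (mod 431). The two roots are 113 and 318.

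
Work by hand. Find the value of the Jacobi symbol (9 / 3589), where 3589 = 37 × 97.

1

Reciprocity: 9 ≡ 1 and 3589 ≡ 1 (mod 4), so (9/3589) = +(3589/9).
Reduce top mod 9: now compute (7/9).
Reciprocity: 7 ≡ 3 and 9 ≡ 1 (mod 4), so (7/9) = +(9/7).
Reduce top mod 7: now compute (2/7).
Pull out 2: since 7 ≡ 7 (mod 8), (2/7) = +1.
Reached (1/7) = 1. Collecting the sign flips along the way, the symbol is +1.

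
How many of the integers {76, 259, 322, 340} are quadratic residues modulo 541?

(76/541) = +1 → QR.
(259/541) = -1 → non-residue.
(322/541) = -1 → non-residue.
(340/541) = -1 → non-residue.
Total quadratic residues among the 4: 1.

1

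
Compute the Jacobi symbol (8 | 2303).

Pull out 2^3: since 2303 ≡ 7 (mod 8), (2/2303) = +1, so (2/2303)^3 = +1.
Reached (1/2303) = 1. Collecting the sign flips along the way, the symbol is +1.

1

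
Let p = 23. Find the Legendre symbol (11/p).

Reciprocity: 11 ≡ 3 and 23 ≡ 3 (mod 4), so (11/23) = −(23/11).
Reduce top mod 11: now compute (1/11).
Reached (1/11) = 1. Collecting the sign flips along the way, the symbol is -1.

-1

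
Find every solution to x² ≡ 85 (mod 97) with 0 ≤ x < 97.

97 ≡ 1 (mod 4), so we find a root by search.
Trying successive values, 45² = 2025 ≡ 85 (mod 97). The other root is 97 − 45 = 52.

45, 52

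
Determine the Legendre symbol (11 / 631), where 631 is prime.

-1

Reciprocity: 11 ≡ 3 and 631 ≡ 3 (mod 4), so (11/631) = −(631/11).
Reduce top mod 11: now compute (4/11).
Pull out 2^2: since 11 ≡ 3 (mod 8), (2/11) = -1, so (2/11)^2 = +1.
Reached (1/11) = 1. Collecting the sign flips along the way, the symbol is -1.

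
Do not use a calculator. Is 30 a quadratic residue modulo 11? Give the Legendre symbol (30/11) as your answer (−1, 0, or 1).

-1

First reduce: 30 ≡ 8 (mod 11).
Pull out 2^3: since 11 ≡ 3 (mod 8), (2/11) = -1, so (2/11)^3 = -1.
Reached (1/11) = 1. Collecting the sign flips along the way, the symbol is -1.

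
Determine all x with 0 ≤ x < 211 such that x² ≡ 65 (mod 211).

102, 109

Since 211 ≡ 3 (mod 4), a square root of 65 is 65^((211+1)/4) = 65^53 mod 211.
Repeated squaring: 65^2≡5, 65^4≡25, 65^8≡203, 65^16≡64, 65^32≡87 (mod 211).
65^53 = 65^(32+16+4+1) ≡ 109 (mod 211).
Check: 109² = 11881 ≡ 65 (mod 211). The two roots are 102 and 109.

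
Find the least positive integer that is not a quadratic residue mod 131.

(2/131) = −1, so 2 is the smallest positive non-residue mod 131.

2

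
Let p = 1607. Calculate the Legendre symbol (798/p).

1

Pull out 2: since 1607 ≡ 7 (mod 8), (2/1607) = +1.
Reciprocity: 399 ≡ 3 and 1607 ≡ 3 (mod 4), so (399/1607) = −(1607/399).
Reduce top mod 399: now compute (11/399).
Reciprocity: 11 ≡ 3 and 399 ≡ 3 (mod 4), so (11/399) = −(399/11).
Reduce top mod 11: now compute (3/11).
Reciprocity: 3 ≡ 3 and 11 ≡ 3 (mod 4), so (3/11) = −(11/3).
Reduce top mod 3: now compute (2/3).
Pull out 2: since 3 ≡ 3 (mod 8), (2/3) = -1.
Reached (1/3) = 1. Collecting the sign flips along the way, the symbol is +1.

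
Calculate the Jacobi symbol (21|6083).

0

Reciprocity: 21 ≡ 1 and 6083 ≡ 3 (mod 4), so (21/6083) = +(6083/21).
Reduce top mod 21: now compute (14/21).
Pull out 2: since 21 ≡ 5 (mod 8), (2/21) = -1.
Reciprocity: 7 ≡ 3 and 21 ≡ 1 (mod 4), so (7/21) = +(21/7).
Reduce top mod 7: now compute (0/7).
Top reduces to 0: gcd > 1, so the symbol is 0.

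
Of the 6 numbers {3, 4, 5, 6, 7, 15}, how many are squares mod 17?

(3/17) = -1 → non-residue.
(4/17) = +1 → QR.
(5/17) = -1 → non-residue.
(6/17) = -1 → non-residue.
(7/17) = -1 → non-residue.
(15/17) = +1 → QR.
Total quadratic residues among the 6: 2.

2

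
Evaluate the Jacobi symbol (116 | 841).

Pull out 2^2: since 841 ≡ 1 (mod 8), (2/841) = +1, so (2/841)^2 = +1.
Reciprocity: 29 ≡ 1 and 841 ≡ 1 (mod 4), so (29/841) = +(841/29).
Reduce top mod 29: now compute (0/29).
Top reduces to 0: gcd > 1, so the symbol is 0.

0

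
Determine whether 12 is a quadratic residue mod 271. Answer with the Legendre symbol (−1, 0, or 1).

-1

Pull out 2^2: since 271 ≡ 7 (mod 8), (2/271) = +1, so (2/271)^2 = +1.
Reciprocity: 3 ≡ 3 and 271 ≡ 3 (mod 4), so (3/271) = −(271/3).
Reduce top mod 3: now compute (1/3).
Reached (1/3) = 1. Collecting the sign flips along the way, the symbol is -1.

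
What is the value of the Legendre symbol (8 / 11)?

-1

Pull out 2^3: since 11 ≡ 3 (mod 8), (2/11) = -1, so (2/11)^3 = -1.
Reached (1/11) = 1. Collecting the sign flips along the way, the symbol is -1.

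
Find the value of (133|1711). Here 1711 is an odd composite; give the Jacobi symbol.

Reciprocity: 133 ≡ 1 and 1711 ≡ 3 (mod 4), so (133/1711) = +(1711/133).
Reduce top mod 133: now compute (115/133).
Reciprocity: 115 ≡ 3 and 133 ≡ 1 (mod 4), so (115/133) = +(133/115).
Reduce top mod 115: now compute (18/115).
Pull out 2: since 115 ≡ 3 (mod 8), (2/115) = -1.
Reciprocity: 9 ≡ 1 and 115 ≡ 3 (mod 4), so (9/115) = +(115/9).
Reduce top mod 9: now compute (7/9).
Reciprocity: 7 ≡ 3 and 9 ≡ 1 (mod 4), so (7/9) = +(9/7).
Reduce top mod 7: now compute (2/7).
Pull out 2: since 7 ≡ 7 (mod 8), (2/7) = +1.
Reached (1/7) = 1. Collecting the sign flips along the way, the symbol is -1.

-1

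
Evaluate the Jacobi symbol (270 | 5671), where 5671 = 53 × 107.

-1

Pull out 2: since 5671 ≡ 7 (mod 8), (2/5671) = +1.
Reciprocity: 135 ≡ 3 and 5671 ≡ 3 (mod 4), so (135/5671) = −(5671/135).
Reduce top mod 135: now compute (1/135).
Reached (1/135) = 1. Collecting the sign flips along the way, the symbol is -1.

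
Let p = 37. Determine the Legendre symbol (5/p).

-1

Reciprocity: 5 ≡ 1 and 37 ≡ 1 (mod 4), so (5/37) = +(37/5).
Reduce top mod 5: now compute (2/5).
Pull out 2: since 5 ≡ 5 (mod 8), (2/5) = -1.
Reached (1/5) = 1. Collecting the sign flips along the way, the symbol is -1.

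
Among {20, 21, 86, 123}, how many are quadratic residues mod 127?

1

(20/127) = -1 → non-residue.
(21/127) = +1 → QR.
(86/127) = -1 → non-residue.
(123/127) = -1 → non-residue.
Total quadratic residues among the 4: 1.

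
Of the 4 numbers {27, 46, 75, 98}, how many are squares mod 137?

(27/137) = -1 → non-residue.
(46/137) = -1 → non-residue.
(75/137) = -1 → non-residue.
(98/137) = +1 → QR.
Total quadratic residues among the 4: 1.

1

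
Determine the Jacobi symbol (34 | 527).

0

Pull out 2: since 527 ≡ 7 (mod 8), (2/527) = +1.
Reciprocity: 17 ≡ 1 and 527 ≡ 3 (mod 4), so (17/527) = +(527/17).
Reduce top mod 17: now compute (0/17).
Top reduces to 0: gcd > 1, so the symbol is 0.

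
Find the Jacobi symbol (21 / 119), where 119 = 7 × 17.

0

Reciprocity: 21 ≡ 1 and 119 ≡ 3 (mod 4), so (21/119) = +(119/21).
Reduce top mod 21: now compute (14/21).
Pull out 2: since 21 ≡ 5 (mod 8), (2/21) = -1.
Reciprocity: 7 ≡ 3 and 21 ≡ 1 (mod 4), so (7/21) = +(21/7).
Reduce top mod 7: now compute (0/7).
Top reduces to 0: gcd > 1, so the symbol is 0.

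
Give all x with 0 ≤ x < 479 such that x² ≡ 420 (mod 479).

100, 379

Since 479 ≡ 3 (mod 4), a square root of 420 is 420^((479+1)/4) = 420^120 mod 479.
Repeated squaring: 420^2≡128, 420^4≡98, 420^8≡24, 420^16≡97, 420^32≡308, 420^64≡22 (mod 479).
420^120 = 420^(64+32+16+8) ≡ 100 (mod 479).
Check: 100² = 10000 ≡ 420 (mod 479). The two roots are 100 and 379.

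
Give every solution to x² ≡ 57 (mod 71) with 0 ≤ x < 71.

25, 46

Since 71 ≡ 3 (mod 4), a square root of 57 is 57^((71+1)/4) = 57^18 mod 71.
Repeated squaring: 57^2≡54, 57^4≡5, 57^8≡25, 57^16≡57 (mod 71).
57^18 = 57^(16+2) ≡ 25 (mod 71).
Check: 25² = 625 ≡ 57 (mod 71). The two roots are 25 and 46.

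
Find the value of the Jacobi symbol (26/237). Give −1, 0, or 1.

-1

Pull out 2: since 237 ≡ 5 (mod 8), (2/237) = -1.
Reciprocity: 13 ≡ 1 and 237 ≡ 1 (mod 4), so (13/237) = +(237/13).
Reduce top mod 13: now compute (3/13).
Reciprocity: 3 ≡ 3 and 13 ≡ 1 (mod 4), so (3/13) = +(13/3).
Reduce top mod 3: now compute (1/3).
Reached (1/3) = 1. Collecting the sign flips along the way, the symbol is -1.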